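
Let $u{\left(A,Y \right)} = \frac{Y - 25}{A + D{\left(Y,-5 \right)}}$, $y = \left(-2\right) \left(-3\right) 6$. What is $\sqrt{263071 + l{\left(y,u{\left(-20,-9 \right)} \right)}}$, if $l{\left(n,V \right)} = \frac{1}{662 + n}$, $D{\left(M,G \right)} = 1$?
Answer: $\frac{\sqrt{128169244182}}{698} \approx 512.9$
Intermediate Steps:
$y = 36$ ($y = 6 \cdot 6 = 36$)
$u{\left(A,Y \right)} = \frac{-25 + Y}{1 + A}$ ($u{\left(A,Y \right)} = \frac{Y - 25}{A + 1} = \frac{-25 + Y}{1 + A}$)
$\sqrt{263071 + l{\left(y,u{\left(-20,-9 \right)} \right)}} = \sqrt{263071 + \frac{1}{662 + 36}} = \sqrt{263071 + \frac{1}{698}} = \sqrt{\frac{183623559}{698}} = \frac{\sqrt{128169244182}}{698}$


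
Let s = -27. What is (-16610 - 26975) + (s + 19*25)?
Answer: -43137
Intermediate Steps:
(-16610 - 26975) + (s + 19*25) = (-16610 - 26975) + (-27 + 19*25) = -43585 + (-27 + 475) = -43585 + 448 = -43137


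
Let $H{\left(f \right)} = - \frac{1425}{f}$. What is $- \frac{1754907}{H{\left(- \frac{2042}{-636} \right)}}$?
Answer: $\frac{597253349}{151050} \approx 3954.0$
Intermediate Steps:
$- \frac{1754907}{H{\left(- \frac{2042}{-636} \right)}} = - \frac{1754907}{\left(-1425\right) \frac{1}{\left(-2042\right) \frac{1}{-636}}} = - \frac{1754907}{\left(-1425\right) \frac{1}{\left(-2042\right) \left(- \frac{1}{636}\right)}} = - \frac{1754907}{\left(-1425\right) \frac{1}{\frac{1021}{318}}} = - \frac{1754907}{\left(-1425\right) \frac{318}{1021}} = - \frac{1754907}{- \frac{453150}{1021}} = \left(-1754907\right) \left(- \frac{1021}{453150}\right) = \frac{597253349}{151050}$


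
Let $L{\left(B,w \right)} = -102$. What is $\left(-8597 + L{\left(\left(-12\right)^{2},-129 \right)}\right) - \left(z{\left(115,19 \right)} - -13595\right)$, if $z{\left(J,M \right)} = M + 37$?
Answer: $-22350$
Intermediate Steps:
$z{\left(J,M \right)} = 37 + M$
$\left(-8597 + L{\left(\left(-12\right)^{2},-129 \right)}\right) - \left(z{\left(115,19 \right)} - -13595\right) = \left(-8597 - 102\right) - \left(\left(37 + 19\right) - -13595\right) = -8699 - \left(56 + 13595\right) = -8699 - 13651 = -22350$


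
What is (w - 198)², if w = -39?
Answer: 56169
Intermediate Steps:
(w - 198)² = (-39 - 198)² = (-237)² = 56169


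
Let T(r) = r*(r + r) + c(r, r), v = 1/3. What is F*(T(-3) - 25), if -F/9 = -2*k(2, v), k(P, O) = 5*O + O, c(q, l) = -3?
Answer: -360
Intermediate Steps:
v = ⅓ ≈ 0.33333
k(P, O) = 6*O
T(r) = -3 + 2*r² (T(r) = r*(r + r) - 3 = r*(2*r) - 3 = 2*r² - 3 = -3 + 2*r²)
F = 36 (F = -(-18)*6*(⅓) = -(-18)*2 = -9*(-4) = 36)
F*(T(-3) - 25) = 36*((-3 + 2*(-3)²) - 25) = 36*((-3 + 2*9) - 25) = 36*((-3 + 18) - 25) = 36*(15 - 25) = 36*(-10) = -360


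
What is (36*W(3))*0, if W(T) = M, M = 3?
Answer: 0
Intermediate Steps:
W(T) = 3
(36*W(3))*0 = (36*3)*0 = 108*0 = 0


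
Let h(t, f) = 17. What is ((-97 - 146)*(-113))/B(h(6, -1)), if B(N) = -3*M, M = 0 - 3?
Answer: 3051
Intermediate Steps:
M = -3
B(N) = 9 (B(N) = -3*(-3) = 9)
((-97 - 146)*(-113))/B(h(6, -1)) = ((-97 - 146)*(-113))/9 = -243*(-113)*(1/9) = 27459*(1/9) = 3051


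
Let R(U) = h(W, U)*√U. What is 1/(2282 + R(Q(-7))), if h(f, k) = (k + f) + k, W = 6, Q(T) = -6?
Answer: 1141/2603870 + 3*I*√6/2603870 ≈ 0.00043819 + 2.8221e-6*I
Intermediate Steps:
h(f, k) = f + 2*k (h(f, k) = (f + k) + k = f + 2*k)
R(U) = √U*(6 + 2*U) (R(U) = (6 + 2*U)*√U = √U*(6 + 2*U))
1/(2282 + R(Q(-7))) = 1/(2282 + 2*√(-6)*(3 - 6)) = 1/(2282 + 2*(I*√6)*(-3)) = 1/(2282 - 6*I*√6)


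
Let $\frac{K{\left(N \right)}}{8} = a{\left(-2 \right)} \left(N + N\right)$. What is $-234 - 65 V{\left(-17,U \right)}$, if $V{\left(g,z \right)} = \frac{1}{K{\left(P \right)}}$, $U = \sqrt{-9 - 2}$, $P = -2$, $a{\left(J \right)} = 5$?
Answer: $- \frac{7475}{32} \approx -233.59$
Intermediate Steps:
$K{\left(N \right)} = 80 N$ ($K{\left(N \right)} = 8 \cdot 5 \left(N + N\right) = 8 \cdot 5 \cdot 2 N = 8 \cdot 10 N = 80 N$)
$U = i \sqrt{11}$ ($U = \sqrt{-11} = i \sqrt{11} \approx 3.3166 i$)
$V{\left(g,z \right)} = - \frac{1}{160}$ ($V{\left(g,z \right)} = \frac{1}{80 \left(-2\right)} = \frac{1}{-160} = - \frac{1}{160}$)
$-234 - 65 V{\left(-17,U \right)} = -234 - - \frac{13}{32} = -234 + \frac{13}{32} = - \frac{7475}{32}$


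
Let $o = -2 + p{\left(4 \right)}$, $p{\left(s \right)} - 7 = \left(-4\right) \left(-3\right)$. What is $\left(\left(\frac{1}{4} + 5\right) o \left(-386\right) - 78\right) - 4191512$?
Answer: $- \frac{8452081}{2} \approx -4.226 \cdot 10^{6}$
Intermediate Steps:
$p{\left(s \right)} = 19$ ($p{\left(s \right)} = 7 - -12 = 7 + 12 = 19$)
$o = 17$ ($o = -2 + 19 = 17$)
$\left(\left(\frac{1}{4} + 5\right) o \left(-386\right) - 78\right) - 4191512 = \left(\left(\frac{1}{4} + 5\right) 17 \left(-386\right) - 78\right) - 4191512 = \left(\frac{21}{4} \cdot 17 \left(-386\right) - 78\right) - 4191512 = \left(\frac{357}{4} \left(-386\right) - 78\right) - 4191512 = \left(- \frac{68901}{2} - 78\right) - 4191512 = - \frac{69057}{2} - 4191512 = - \frac{8452081}{2}$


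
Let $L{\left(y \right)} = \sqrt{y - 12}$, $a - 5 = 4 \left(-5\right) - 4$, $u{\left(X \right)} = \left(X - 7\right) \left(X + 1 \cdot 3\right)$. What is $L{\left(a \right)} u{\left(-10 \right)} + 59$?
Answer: $59 + 119 i \sqrt{31} \approx 59.0 + 662.56 i$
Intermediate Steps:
$u{\left(X \right)} = \left(-7 + X\right) \left(3 + X\right)$ ($u{\left(X \right)} = \left(-7 + X\right) \left(X + 3\right) = \left(-7 + X\right) \left(3 + X\right)$)
$a = -19$ ($a = 5 + \left(4 \left(-5\right) - 4\right) = 5 - 24 = -19$)
$L{\left(y \right)} = \sqrt{-12 + y}$
$L{\left(a \right)} u{\left(-10 \right)} + 59 = \sqrt{-12 - 19} \left(-21 + \left(-10\right)^{2} - -40\right) + 59 = \sqrt{-31} \left(-21 + 100 + 40\right) + 59 = i \sqrt{31} \cdot 119 + 59 = 119 i \sqrt{31} + 59 = 59 + 119 i \sqrt{31}$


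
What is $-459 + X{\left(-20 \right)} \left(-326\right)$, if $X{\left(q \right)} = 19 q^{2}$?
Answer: $-2478059$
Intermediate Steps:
$-459 + X{\left(-20 \right)} \left(-326\right) = -459 + 19 \left(-20\right)^{2} \left(-326\right) = -459 + 19 \cdot 400 \left(-326\right) = -459 + 7600 \left(-326\right) = -459 - 2477600 = -2478059$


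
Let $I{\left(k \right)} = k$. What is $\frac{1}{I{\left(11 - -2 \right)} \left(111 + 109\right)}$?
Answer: $\frac{1}{2860} \approx 0.00034965$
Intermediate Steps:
$\frac{1}{I{\left(11 - -2 \right)} \left(111 + 109\right)} = \frac{1}{\left(11 - -2\right) \left(111 + 109\right)} = \frac{1}{\left(11 + 2\right) 220} = \frac{1}{13 \cdot 220} = \frac{1}{2860}$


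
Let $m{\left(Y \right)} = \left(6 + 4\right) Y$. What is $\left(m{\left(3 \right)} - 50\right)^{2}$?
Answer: $400$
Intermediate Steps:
$m{\left(Y \right)} = 10 Y$
$\left(m{\left(3 \right)} - 50\right)^{2} = \left(10 \cdot 3 - 50\right)^{2} = \left(30 - 50\right)^{2} = \left(-20\right)^{2} = 400$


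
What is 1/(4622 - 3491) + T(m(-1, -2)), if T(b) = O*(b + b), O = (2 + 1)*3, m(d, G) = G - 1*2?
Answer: -81431/1131 ≈ -71.999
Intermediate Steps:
m(d, G) = -2 + G (m(d, G) = G - 2 = -2 + G)
O = 9 (O = 3*3 = 9)
T(b) = 18*b (T(b) = 9*(b + b) = 9*(2*b) = 18*b)
1/(4622 - 3491) + T(m(-1, -2)) = 1/(4622 - 3491) + 18*(-2 - 2) = 1/1131 + 18*(-4) = 1/1131 - 72 = -81431/1131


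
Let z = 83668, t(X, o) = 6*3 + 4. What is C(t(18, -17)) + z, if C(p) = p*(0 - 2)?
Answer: 83624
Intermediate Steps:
t(X, o) = 22 (t(X, o) = 18 + 4 = 22)
C(p) = -2*p (C(p) = p*(-2) = -2*p)
C(t(18, -17)) + z = -2*22 + 83668 = -44 + 83668 = 83624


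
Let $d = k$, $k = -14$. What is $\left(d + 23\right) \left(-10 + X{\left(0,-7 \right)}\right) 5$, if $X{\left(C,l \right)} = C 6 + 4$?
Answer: $-270$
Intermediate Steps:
$X{\left(C,l \right)} = 4 + 6 C$ ($X{\left(C,l \right)} = 6 C + 4 = 4 + 6 C$)
$d = -14$
$\left(d + 23\right) \left(-10 + X{\left(0,-7 \right)}\right) 5 = \left(-14 + 23\right) \left(-10 + \left(4 + 6 \cdot 0\right)\right) 5 = 9 \left(-10 + \left(4 + 0\right)\right) 5 = 9 \left(-10 + 4\right) 5 = 9 \left(-6\right) 5 = \left(-54\right) 5 = -270$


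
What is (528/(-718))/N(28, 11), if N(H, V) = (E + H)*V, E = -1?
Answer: -8/3231 ≈ -0.0024760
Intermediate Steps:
N(H, V) = V*(-1 + H) (N(H, V) = (-1 + H)*V = V*(-1 + H))
(528/(-718))/N(28, 11) = (528/(-718))/((11*(-1 + 28))) = (528*(-1/718))/((11*27)) = -264/359/297 = -264/359*1/297 = -8/3231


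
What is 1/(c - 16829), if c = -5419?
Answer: -1/22248 ≈ -4.4948e-5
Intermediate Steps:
1/(c - 16829) = 1/(-5419 - 16829) = 1/(-22248) = -1/22248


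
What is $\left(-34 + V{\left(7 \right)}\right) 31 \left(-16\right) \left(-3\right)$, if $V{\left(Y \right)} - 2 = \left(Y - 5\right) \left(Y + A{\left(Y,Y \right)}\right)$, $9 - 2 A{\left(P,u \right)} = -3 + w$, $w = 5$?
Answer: $-16368$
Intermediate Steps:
$A{\left(P,u \right)} = \frac{7}{2}$ ($A{\left(P,u \right)} = \frac{9}{2} - \frac{-3 + 5}{2} = \frac{9}{2} - 1 = \frac{7}{2}$)
$V{\left(Y \right)} = 2 + \left(-5 + Y\right) \left(\frac{7}{2} + Y\right)$ ($V{\left(Y \right)} = 2 + \left(Y - 5\right) \left(Y + \frac{7}{2}\right) = 2 + \left(-5 + Y\right) \left(\frac{7}{2} + Y\right)$)
$\left(-34 + V{\left(7 \right)}\right) 31 \left(-16\right) \left(-3\right) = \left(-34 - \left(26 - 49\right)\right) 31 \left(-16\right) \left(-3\right) = \left(-34 - -23\right) \left(\left(-496\right) \left(-3\right)\right) = \left(-34 + 23\right) 1488 = \left(-11\right) 1488 = -16368$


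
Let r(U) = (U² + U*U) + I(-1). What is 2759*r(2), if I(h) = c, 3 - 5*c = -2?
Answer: 24831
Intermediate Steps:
c = 1 (c = ⅗ - ⅕*(-2) = ⅗ + ⅖ = 1)
I(h) = 1
r(U) = 1 + 2*U² (r(U) = (U² + U*U) + 1 = (U² + U²) + 1 = 2*U² + 1 = 1 + 2*U²)
2759*r(2) = 2759*(1 + 2*2²) = 2759*(1 + 2*4) = 2759*(1 + 8) = 2759*9 = 24831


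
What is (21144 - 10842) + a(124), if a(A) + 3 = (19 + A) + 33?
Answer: 10475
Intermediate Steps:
a(A) = 49 + A (a(A) = -3 + ((19 + A) + 33) = -3 + (52 + A) = 49 + A)
(21144 - 10842) + a(124) = (21144 - 10842) + (49 + 124) = 10302 + 173 = 10475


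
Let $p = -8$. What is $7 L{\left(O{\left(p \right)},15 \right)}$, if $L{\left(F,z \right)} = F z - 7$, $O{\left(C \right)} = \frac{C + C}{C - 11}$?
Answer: $\frac{749}{19} \approx 39.421$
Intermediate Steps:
$O{\left(C \right)} = \frac{2 C}{-11 + C}$
$L{\left(F,z \right)} = -7 + F z$
$7 L{\left(O{\left(p \right)},15 \right)} = 7 \left(-7 + 2 \left(-8\right) \frac{1}{-11 - 8} \cdot 15\right) = 7 \left(-7 + 2 \left(-8\right) \frac{1}{-19} \cdot 15\right) = 7 \left(-7 + 2 \left(-8\right) \left(- \frac{1}{19}\right) 15\right) = 7 \left(-7 + \frac{16}{19} \cdot 15\right) = 7 \left(-7 + \frac{240}{19}\right) = 7 \cdot \frac{107}{19} = \frac{749}{19}$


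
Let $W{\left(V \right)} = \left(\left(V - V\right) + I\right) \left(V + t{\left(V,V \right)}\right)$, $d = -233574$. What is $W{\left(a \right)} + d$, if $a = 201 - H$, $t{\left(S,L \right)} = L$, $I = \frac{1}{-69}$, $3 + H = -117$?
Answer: $- \frac{5372416}{23} \approx -2.3358 \cdot 10^{5}$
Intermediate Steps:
$H = -120$ ($H = -3 - 117 = -120$)
$I = - \frac{1}{69} \approx -0.014493$
$a = 321$ ($a = 201 - -120 = 201 + 120 = 321$)
$W{\left(V \right)} = - \frac{2 V}{69}$ ($W{\left(V \right)} = \left(\left(V - V\right) - \frac{1}{69}\right) \left(V + V\right) = \left(0 - \frac{1}{69}\right) 2 V = - \frac{2 V}{69}$)
$W{\left(a \right)} + d = \left(- \frac{2}{69}\right) 321 - 233574 = - \frac{214}{23} - 233574 = - \frac{5372416}{23}$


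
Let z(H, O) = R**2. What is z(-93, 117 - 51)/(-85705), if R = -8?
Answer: -64/85705 ≈ -0.00074675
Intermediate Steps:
z(H, O) = 64 (z(H, O) = (-8)**2 = 64)
z(-93, 117 - 51)/(-85705) = 64/(-85705) = 64*(-1/85705) = -64/85705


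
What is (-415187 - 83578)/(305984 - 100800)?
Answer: -498765/205184 ≈ -2.4308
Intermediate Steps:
(-415187 - 83578)/(305984 - 100800) = -498765/205184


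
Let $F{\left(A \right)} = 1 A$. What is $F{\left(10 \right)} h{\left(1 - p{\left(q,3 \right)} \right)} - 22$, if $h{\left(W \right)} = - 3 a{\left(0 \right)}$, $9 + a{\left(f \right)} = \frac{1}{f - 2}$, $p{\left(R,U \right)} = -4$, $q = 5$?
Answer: $263$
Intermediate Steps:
$a{\left(f \right)} = -9 + \frac{1}{-2 + f}$ ($a{\left(f \right)} = -9 + \frac{1}{f - 2} = -9 + \frac{1}{-2 + f}$)
$F{\left(A \right)} = A$
$h{\left(W \right)} = \frac{57}{2}$ ($h{\left(W \right)} = - 3 \frac{19 - 0}{-2 + 0} = - 3 \frac{19 + 0}{-2} = - 3 \left(\left(- \frac{1}{2}\right) 19\right) = \left(-3\right) \left(- \frac{19}{2}\right) = \frac{57}{2}$)
$F{\left(10 \right)} h{\left(1 - p{\left(q,3 \right)} \right)} - 22 = 10 \cdot \frac{57}{2} - 22 = 285 - 22 = 263$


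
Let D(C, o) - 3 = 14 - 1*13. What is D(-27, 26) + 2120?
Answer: 2124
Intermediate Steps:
D(C, o) = 4 (D(C, o) = 3 + (14 - 1*13) = 3 + (14 - 13) = 3 + 1 = 4)
D(-27, 26) + 2120 = 4 + 2120 = 2124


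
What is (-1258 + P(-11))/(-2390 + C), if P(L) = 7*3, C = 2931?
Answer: -1237/541 ≈ -2.2865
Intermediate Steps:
P(L) = 21
(-1258 + P(-11))/(-2390 + C) = (-1258 + 21)/(-2390 + 2931) = -1237/541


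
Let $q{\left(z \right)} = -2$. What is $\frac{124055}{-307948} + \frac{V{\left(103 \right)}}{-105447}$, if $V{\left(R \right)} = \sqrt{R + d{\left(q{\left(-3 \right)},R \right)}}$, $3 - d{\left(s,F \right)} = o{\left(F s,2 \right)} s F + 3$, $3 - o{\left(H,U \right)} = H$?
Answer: $- \frac{124055}{307948} - \frac{\sqrt{43157}}{105447} \approx -0.40481$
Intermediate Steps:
$o{\left(H,U \right)} = 3 - H$
$d{\left(s,F \right)} = - F s \left(3 - F s\right)$ ($d{\left(s,F \right)} = 3 - \left(\left(3 - F s\right) s F + 3\right) = 3 - \left(s \left(3 - F s\right) F + 3\right) = 3 - \left(F s \left(3 - F s\right) + 3\right) = 3 - \left(3 + F s \left(3 - F s\right)\right) = - F s \left(3 - F s\right)$)
$V{\left(R \right)} = \sqrt{R - 2 R \left(-3 - 2 R\right)}$ ($V{\left(R \right)} = \sqrt{R + R \left(-2\right) \left(-3 + R \left(-2\right)\right)} = \sqrt{R + R \left(-2\right) \left(-3 - 2 R\right)} = \sqrt{R - 2 R \left(-3 - 2 R\right)}$)
$\frac{124055}{-307948} + \frac{V{\left(103 \right)}}{-105447} = \frac{124055}{-307948} + \frac{\sqrt{103 \left(7 + 4 \cdot 103\right)}}{-105447} = 124055 \left(- \frac{1}{307948}\right) + \sqrt{103 \left(7 + 412\right)} \left(- \frac{1}{105447}\right) = - \frac{124055}{307948} + \sqrt{103 \cdot 419} \left(- \frac{1}{105447}\right) = - \frac{124055}{307948} + \sqrt{43157} \left(- \frac{1}{105447}\right) = - \frac{124055}{307948} - \frac{\sqrt{43157}}{105447}$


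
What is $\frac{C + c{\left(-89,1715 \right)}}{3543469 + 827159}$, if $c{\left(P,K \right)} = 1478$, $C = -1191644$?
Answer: $- \frac{198361}{728438} \approx -0.27231$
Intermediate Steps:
$\frac{C + c{\left(-89,1715 \right)}}{3543469 + 827159} = \frac{-1191644 + 1478}{3543469 + 827159} = - \frac{1190166}{4370628} = \left(-1190166\right) \frac{1}{4370628} = - \frac{198361}{728438}$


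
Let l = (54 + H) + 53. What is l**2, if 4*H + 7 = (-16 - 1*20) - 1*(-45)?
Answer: 46225/4 ≈ 11556.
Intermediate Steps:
H = 1/2 (H = -7/4 + ((-16 - 1*20) - 1*(-45))/4 = -7/4 + ((-16 - 20) + 45)/4 = -7/4 + (-36 + 45)/4 = -7/4 + (1/4)*9 = -7/4 + 9/4 = 1/2 ≈ 0.50000)
l = 215/2 (l = (54 + 1/2) + 53 = 109/2 + 53 = 215/2 ≈ 107.50)
l**2 = (215/2)**2 = 46225/4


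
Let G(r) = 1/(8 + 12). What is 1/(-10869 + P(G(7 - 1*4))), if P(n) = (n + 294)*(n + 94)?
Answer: 400/6714561 ≈ 5.9572e-5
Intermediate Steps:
G(r) = 1/20
P(n) = (94 + n)*(294 + n) (P(n) = (294 + n)*(94 + n) = (94 + n)*(294 + n))
1/(-10869 + P(G(7 - 1*4))) = 1/(-10869 + (27636 + (1/20)**2 + 388*(1/20))) = 1/(-10869 + (27636 + 1/400 + 97/5)) = 1/(-10869 + 11062161/400) = 1/(6714561/400) = 400/6714561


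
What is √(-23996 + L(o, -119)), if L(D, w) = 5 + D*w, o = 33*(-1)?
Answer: 4*I*√1254 ≈ 141.65*I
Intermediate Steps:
o = -33
√(-23996 + L(o, -119)) = √(-23996 + (5 - 33*(-119))) = √(-23996 + (5 + 3927)) = √(-23996 + 3932) = √(-20064) = 4*I*√1254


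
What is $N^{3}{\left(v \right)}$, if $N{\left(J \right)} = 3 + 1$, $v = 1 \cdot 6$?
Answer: $64$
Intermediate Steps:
$v = 6$
$N{\left(J \right)} = 4$
$N^{3}{\left(v \right)} = 4^{3} = 64$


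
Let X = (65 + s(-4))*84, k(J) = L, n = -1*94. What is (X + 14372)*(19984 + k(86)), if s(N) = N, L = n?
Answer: 387775440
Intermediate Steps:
n = -94
L = -94
k(J) = -94
X = 5124 (X = (65 - 4)*84 = 61*84 = 5124)
(X + 14372)*(19984 + k(86)) = (5124 + 14372)*(19984 - 94) = 19496*19890 = 387775440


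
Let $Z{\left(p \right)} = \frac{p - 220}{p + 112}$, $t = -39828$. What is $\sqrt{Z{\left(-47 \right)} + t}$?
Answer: $\frac{i \sqrt{168290655}}{65} \approx 199.58 i$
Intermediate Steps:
$Z{\left(p \right)} = \frac{-220 + p}{112 + p}$
$\sqrt{Z{\left(-47 \right)} + t} = \sqrt{\frac{-220 - 47}{112 - 47} - 39828} = \sqrt{\frac{1}{65} \left(-267\right) - 39828} = \sqrt{- \frac{267}{65} - 39828} = \sqrt{- \frac{2589087}{65}} = \frac{i \sqrt{168290655}}{65}$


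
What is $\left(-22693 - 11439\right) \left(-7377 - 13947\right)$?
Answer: $727830768$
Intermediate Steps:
$\left(-22693 - 11439\right) \left(-7377 - 13947\right) = \left(-34132\right) \left(-21324\right) = 727830768$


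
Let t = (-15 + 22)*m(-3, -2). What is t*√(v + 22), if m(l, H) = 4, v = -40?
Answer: 84*I*√2 ≈ 118.79*I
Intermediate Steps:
t = 28 (t = (-15 + 22)*4 = 7*4 = 28)
t*√(v + 22) = 28*√(-40 + 22) = 28*√(-18) = 28*(3*I*√2) = 84*I*√2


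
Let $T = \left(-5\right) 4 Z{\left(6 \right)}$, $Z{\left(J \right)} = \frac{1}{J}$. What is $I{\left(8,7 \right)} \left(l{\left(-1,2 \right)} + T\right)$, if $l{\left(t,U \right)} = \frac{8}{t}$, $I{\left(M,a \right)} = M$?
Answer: $- \frac{272}{3} \approx -90.667$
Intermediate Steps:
$T = - \frac{10}{3}$ ($T = \frac{\left(-5\right) 4}{6} = \left(-20\right) \frac{1}{6} = - \frac{10}{3} \approx -3.3333$)
$I{\left(8,7 \right)} \left(l{\left(-1,2 \right)} + T\right) = 8 \left(\frac{8}{-1} - \frac{10}{3}\right) = 8 \left(8 \left(-1\right) - \frac{10}{3}\right) = 8 \left(-8 - \frac{10}{3}\right) = 8 \left(- \frac{34}{3}\right) = - \frac{272}{3}$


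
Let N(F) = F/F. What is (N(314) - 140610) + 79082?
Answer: -61527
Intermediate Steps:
N(F) = 1
(N(314) - 140610) + 79082 = (1 - 140610) + 79082 = -140609 + 79082 = -61527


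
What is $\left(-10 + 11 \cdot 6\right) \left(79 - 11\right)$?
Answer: $3808$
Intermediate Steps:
$\left(-10 + 11 \cdot 6\right) \left(79 - 11\right) = \left(-10 + 66\right) 68 = 56 \cdot 68 = 3808$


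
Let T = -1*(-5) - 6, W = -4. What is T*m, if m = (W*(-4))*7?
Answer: -112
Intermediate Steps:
m = 112 (m = -4*(-4)*7 = 16*7 = 112)
T = -1 (T = 5 - 6 = -1)
T*m = -1*112 = -112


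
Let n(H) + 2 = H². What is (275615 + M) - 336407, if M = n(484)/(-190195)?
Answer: -11562568694/190195 ≈ -60793.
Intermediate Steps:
n(H) = -2 + H²
M = -234254/190195 (M = (-2 + 484²)/(-190195) = (-2 + 234256)*(-1/190195) = 234254*(-1/190195) = -234254/190195 ≈ -1.2317)
(275615 + M) - 336407 = (275615 - 234254/190195) - 336407 = 52420360671/190195 - 336407 = -11562568694/190195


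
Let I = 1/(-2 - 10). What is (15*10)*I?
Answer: -25/2 ≈ -12.500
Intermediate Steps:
I = -1/12 (I = 1/(-12) = -1/12 ≈ -0.083333)
(15*10)*I = (15*10)*(-1/12) = 150*(-1/12) = -25/2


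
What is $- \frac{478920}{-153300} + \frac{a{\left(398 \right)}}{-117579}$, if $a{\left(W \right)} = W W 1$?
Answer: $\frac{10893742}{6130905} \approx 1.7769$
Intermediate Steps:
$a{\left(W \right)} = W^{2}$ ($a{\left(W \right)} = W^{2} \cdot 1 = W^{2}$)
$- \frac{478920}{-153300} + \frac{a{\left(398 \right)}}{-117579} = - \frac{478920}{-153300} + \frac{398^{2}}{-117579} = \left(-478920\right) \left(- \frac{1}{153300}\right) + 158404 \left(- \frac{1}{117579}\right) = \frac{7982}{2555} - \frac{158404}{117579} = \frac{10893742}{6130905}$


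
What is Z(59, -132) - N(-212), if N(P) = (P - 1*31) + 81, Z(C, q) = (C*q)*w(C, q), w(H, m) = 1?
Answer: -7626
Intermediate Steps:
Z(C, q) = C*q (Z(C, q) = (C*q)*1 = C*q)
N(P) = 50 + P (N(P) = (P - 31) + 81 = (-31 + P) + 81 = 50 + P)
Z(59, -132) - N(-212) = 59*(-132) - (50 - 212) = -7788 - 1*(-162) = -7788 + 162 = -7626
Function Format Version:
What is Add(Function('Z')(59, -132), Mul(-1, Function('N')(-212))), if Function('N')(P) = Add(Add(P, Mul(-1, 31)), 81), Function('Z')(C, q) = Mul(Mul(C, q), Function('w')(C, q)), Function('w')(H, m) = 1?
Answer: -7626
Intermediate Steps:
Function('Z')(C, q) = Mul(C, q) (Function('Z')(C, q) = Mul(Mul(C, q), 1) = Mul(C, q))
Function('N')(P) = Add(50, P) (Function('N')(P) = Add(Add(P, -31), 81) = Add(Add(-31, P), 81) = Add(50, P))
Add(Function('Z')(59, -132), Mul(-1, Function('N')(-212))) = Add(Mul(59, -132), Mul(-1, Add(50, -212))) = Add(-7788, Mul(-1, -162)) = Add(-7788, 162) = -7626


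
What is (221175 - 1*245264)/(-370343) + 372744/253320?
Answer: 6006056528/3908970365 ≈ 1.5365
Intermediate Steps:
(221175 - 1*245264)/(-370343) + 372744/253320 = (221175 - 245264)*(-1/370343) + 372744*(1/253320) = -24089*(-1/370343) + 15531/10555 = 24089/370343 + 15531/10555 = 6006056528/3908970365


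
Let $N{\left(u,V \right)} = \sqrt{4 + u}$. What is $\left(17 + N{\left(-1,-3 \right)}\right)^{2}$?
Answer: $\left(17 + \sqrt{3}\right)^{2} \approx 350.89$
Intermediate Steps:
$\left(17 + N{\left(-1,-3 \right)}\right)^{2} = \left(17 + \sqrt{4 - 1}\right)^{2} = \left(17 + \sqrt{3}\right)^{2}$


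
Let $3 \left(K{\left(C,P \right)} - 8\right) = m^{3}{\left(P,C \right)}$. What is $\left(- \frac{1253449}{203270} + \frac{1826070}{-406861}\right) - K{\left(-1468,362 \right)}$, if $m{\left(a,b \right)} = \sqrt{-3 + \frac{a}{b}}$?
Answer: $- \frac{1542785846249}{82702635470} + \frac{2383 i \sqrt{1749122}}{1616268} \approx -18.655 + 1.9499 i$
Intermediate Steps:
$K{\left(C,P \right)} = 8 + \frac{\left(-3 + \frac{P}{C}\right)^{\frac{3}{2}}}{3}$ ($K{\left(C,P \right)} = 8 + \frac{\left(\sqrt{-3 + \frac{P}{C}}\right)^{3}}{3} = 8 + \frac{\left(-3 + \frac{P}{C}\right)^{\frac{3}{2}}}{3}$)
$\left(- \frac{1253449}{203270} + \frac{1826070}{-406861}\right) - K{\left(-1468,362 \right)} = \left(- \frac{1253449}{203270} + \frac{1826070}{-406861}\right) - \left(8 + \frac{\left(-3 + \frac{362}{-1468}\right)^{\frac{3}{2}}}{3}\right) = \left(\left(-1253449\right) \frac{1}{203270} + 1826070 \left(- \frac{1}{406861}\right)\right) - \left(8 + \frac{\left(-3 + 362 \left(- \frac{1}{1468}\right)\right)^{\frac{3}{2}}}{3}\right) = \left(- \frac{1253449}{203270} - \frac{1826070}{406861}\right) - \left(8 + \frac{\left(-3 - \frac{181}{734}\right)^{\frac{3}{2}}}{3}\right) = - \frac{881164762489}{82702635470} - \left(8 + \frac{\left(- \frac{2383}{734}\right)^{\frac{3}{2}}}{3}\right) = - \frac{881164762489}{82702635470} - \left(8 + \frac{\left(- \frac{2383}{538756}\right) i \sqrt{1749122}}{3}\right) = - \frac{881164762489}{82702635470} - \left(8 - \frac{2383 i \sqrt{1749122}}{1616268}\right) = - \frac{1542785846249}{82702635470} + \frac{2383 i \sqrt{1749122}}{1616268}$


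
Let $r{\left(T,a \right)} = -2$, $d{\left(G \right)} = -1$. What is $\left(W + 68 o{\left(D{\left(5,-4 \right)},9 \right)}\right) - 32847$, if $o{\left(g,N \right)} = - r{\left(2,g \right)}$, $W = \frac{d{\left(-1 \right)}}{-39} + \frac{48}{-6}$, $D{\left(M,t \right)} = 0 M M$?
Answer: $- \frac{1276040}{39} \approx -32719.0$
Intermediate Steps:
$D{\left(M,t \right)} = 0$ ($D{\left(M,t \right)} = 0 M = 0$)
$W = - \frac{311}{39}$ ($W = - \frac{1}{-39} + \frac{48}{-6} = \left(-1\right) \left(- \frac{1}{39}\right) + 48 \left(- \frac{1}{6}\right) = \frac{1}{39} - 8 = - \frac{311}{39} \approx -7.9744$)
$o{\left(g,N \right)} = 2$ ($o{\left(g,N \right)} = \left(-1\right) \left(-2\right) = 2$)
$\left(W + 68 o{\left(D{\left(5,-4 \right)},9 \right)}\right) - 32847 = \left(- \frac{311}{39} + 68 \cdot 2\right) - 32847 = \left(- \frac{311}{39} + 136\right) - 32847 = \frac{4993}{39} - 32847 = - \frac{1276040}{39}$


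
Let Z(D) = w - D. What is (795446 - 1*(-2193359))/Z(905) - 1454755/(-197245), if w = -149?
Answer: -117598706091/41579246 ≈ -2828.3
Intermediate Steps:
Z(D) = -149 - D
(795446 - 1*(-2193359))/Z(905) - 1454755/(-197245) = (795446 - 1*(-2193359))/(-149 - 1*905) - 1454755/(-197245) = (795446 + 2193359)/(-149 - 905) - 1454755*(-1/197245) = 2988805/(-1054) + 290951/39449 = 2988805*(-1/1054) + 290951/39449 = -2988805/1054 + 290951/39449 = -117598706091/41579246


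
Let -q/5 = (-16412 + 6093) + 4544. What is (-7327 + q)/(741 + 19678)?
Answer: 21548/20419 ≈ 1.0553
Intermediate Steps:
q = 28875 (q = -5*((-16412 + 6093) + 4544) = -5*(-10319 + 4544) = -5*(-5775) = 28875)
(-7327 + q)/(741 + 19678) = (-7327 + 28875)/(741 + 19678) = 21548/20419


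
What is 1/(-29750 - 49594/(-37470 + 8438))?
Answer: -14516/431826203 ≈ -3.3615e-5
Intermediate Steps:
1/(-29750 - 49594/(-37470 + 8438)) = 1/(-29750 - 49594/(-29032)) = 1/(-29750 - 49594*(-1/29032)) = 1/(-29750 + 24797/14516) = 1/(-431826203/14516) = -14516/431826203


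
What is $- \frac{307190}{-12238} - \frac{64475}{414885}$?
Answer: $\frac{12665947810}{507736263} \approx 24.946$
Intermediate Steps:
$- \frac{307190}{-12238} - \frac{64475}{414885} = \left(-307190\right) \left(- \frac{1}{12238}\right) - \frac{12895}{82977} = \frac{153595}{6119} - \frac{12895}{82977} = \frac{12665947810}{507736263}$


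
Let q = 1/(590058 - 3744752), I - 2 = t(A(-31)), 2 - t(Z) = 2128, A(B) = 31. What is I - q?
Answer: -6700570055/3154694 ≈ -2124.0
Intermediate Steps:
t(Z) = -2126 (t(Z) = 2 - 1*2128 = 2 - 2128 = -2126)
I = -2124 (I = 2 - 2126 = -2124)
q = -1/3154694 (q = 1/(-3154694) = -1/3154694 ≈ -3.1699e-7)
I - q = -2124 - 1*(-1/3154694) = -2124 + 1/3154694 = -6700570055/3154694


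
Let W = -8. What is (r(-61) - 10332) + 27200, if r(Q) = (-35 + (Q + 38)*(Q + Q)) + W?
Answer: 19631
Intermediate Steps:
r(Q) = -43 + 2*Q*(38 + Q) (r(Q) = (-35 + (Q + 38)*(Q + Q)) - 8 = (-35 + (38 + Q)*(2*Q)) - 8 = (-35 + 2*Q*(38 + Q)) - 8 = -43 + 2*Q*(38 + Q))
(r(-61) - 10332) + 27200 = ((-43 + 2*(-61)² + 76*(-61)) - 10332) + 27200 = ((-43 + 2*3721 - 4636) - 10332) + 27200 = ((-43 + 7442 - 4636) - 10332) + 27200 = (2763 - 10332) + 27200 = -7569 + 27200 = 19631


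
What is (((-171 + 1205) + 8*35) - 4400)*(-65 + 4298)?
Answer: -13063038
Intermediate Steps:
(((-171 + 1205) + 8*35) - 4400)*(-65 + 4298) = ((1034 + 280) - 4400)*4233 = (1314 - 4400)*4233 = -3086*4233 = -13063038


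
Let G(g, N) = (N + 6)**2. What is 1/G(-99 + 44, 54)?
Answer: 1/3600 ≈ 0.00027778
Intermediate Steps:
G(g, N) = (6 + N)**2
1/G(-99 + 44, 54) = 1/((6 + 54)**2) = 1/(60**2) = 1/3600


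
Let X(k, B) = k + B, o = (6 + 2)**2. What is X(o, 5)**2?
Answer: 4761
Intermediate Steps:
o = 64 (o = 8**2 = 64)
X(k, B) = B + k
X(o, 5)**2 = (5 + 64)**2 = 69**2 = 4761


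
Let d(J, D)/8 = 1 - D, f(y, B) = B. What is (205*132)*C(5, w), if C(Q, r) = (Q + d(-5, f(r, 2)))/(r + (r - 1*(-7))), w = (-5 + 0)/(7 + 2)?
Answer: -730620/53 ≈ -13785.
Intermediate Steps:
d(J, D) = 8 - 8*D (d(J, D) = 8*(1 - D) = 8 - 8*D)
w = -5/9 ≈ -0.55556
C(Q, r) = (-8 + Q)/(7 + 2*r) (C(Q, r) = (Q + (8 - 8*2))/(r + (r - 1*(-7))) = (Q + (8 - 16))/(r + (r + 7)) = (Q - 8)/(r + (7 + r)) = (-8 + Q)/(7 + 2*r))
(205*132)*C(5, w) = (205*132)*((-8 + 5)/(7 + 2*(-5/9))) = 27060*(-3/(7 - 10/9)) = 27060*(-3/(53/9)) = 27060*((9/53)*(-3)) = 27060*(-27/53) = -730620/53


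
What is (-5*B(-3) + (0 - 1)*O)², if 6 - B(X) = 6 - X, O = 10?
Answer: 25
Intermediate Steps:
B(X) = X (B(X) = 6 - (6 - X) = 6 + (-6 + X) = X)
(-5*B(-3) + (0 - 1)*O)² = (-5*(-3) + (0 - 1)*10)² = (15 - 1*10)² = (15 - 10)² = 5² = 25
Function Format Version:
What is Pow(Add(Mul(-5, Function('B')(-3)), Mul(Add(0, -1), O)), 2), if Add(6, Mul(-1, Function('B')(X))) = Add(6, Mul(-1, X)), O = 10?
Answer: 25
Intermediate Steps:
Function('B')(X) = X (Function('B')(X) = Add(6, Mul(-1, Add(6, Mul(-1, X)))) = Add(6, Add(-6, X)) = X)
Pow(Add(Mul(-5, Function('B')(-3)), Mul(Add(0, -1), O)), 2) = Pow(Add(Mul(-5, -3), Mul(Add(0, -1), 10)), 2) = Pow(Add(15, Mul(-1, 10)), 2) = Pow(Add(15, -10), 2) = Pow(5, 2) = 25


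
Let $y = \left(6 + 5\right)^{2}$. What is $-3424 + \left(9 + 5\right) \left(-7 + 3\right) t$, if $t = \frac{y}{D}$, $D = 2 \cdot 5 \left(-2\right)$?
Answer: $- \frac{15426}{5} \approx -3085.2$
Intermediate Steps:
$y = 121$ ($y = 11^{2} = 121$)
$D = -20$ ($D = 10 \left(-2\right) = -20$)
$t = - \frac{121}{20}$ ($t = \frac{121}{-20} = 121 \left(- \frac{1}{20}\right) = - \frac{121}{20} \approx -6.05$)
$-3424 + \left(9 + 5\right) \left(-7 + 3\right) t = -3424 + \left(9 + 5\right) \left(-7 + 3\right) \left(- \frac{121}{20}\right) = -3424 + 14 \left(-4\right) \left(- \frac{121}{20}\right) = -3424 - - \frac{1694}{5} = -3424 + \frac{1694}{5} = - \frac{15426}{5}$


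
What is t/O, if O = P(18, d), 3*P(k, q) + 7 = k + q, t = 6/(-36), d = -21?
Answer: 1/20 ≈ 0.050000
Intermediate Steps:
t = -⅙ (t = 6*(-1/36) = -⅙ ≈ -0.16667)
P(k, q) = -7/3 + k/3 + q/3 (P(k, q) = -7/3 + (k + q)/3 = -7/3 + (k/3 + q/3) = -7/3 + k/3 + q/3)
O = -10/3 (O = -7/3 + (⅓)*18 + (⅓)*(-21) = -7/3 + 6 - 7 = -10/3 ≈ -3.3333)
t/O = -⅙/(-10/3) = -3/10*(-⅙) = 1/20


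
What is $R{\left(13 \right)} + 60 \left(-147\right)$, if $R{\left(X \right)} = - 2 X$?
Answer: $-8846$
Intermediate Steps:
$R{\left(13 \right)} + 60 \left(-147\right) = \left(-2\right) 13 + 60 \left(-147\right) = -26 - 8820 = -8846$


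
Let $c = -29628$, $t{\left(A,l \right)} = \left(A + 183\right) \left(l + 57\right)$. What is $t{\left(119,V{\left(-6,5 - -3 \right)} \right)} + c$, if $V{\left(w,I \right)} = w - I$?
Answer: $-16642$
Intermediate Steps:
$t{\left(A,l \right)} = \left(57 + l\right) \left(183 + A\right)$ ($t{\left(A,l \right)} = \left(183 + A\right) \left(57 + l\right) = \left(57 + l\right) \left(183 + A\right)$)
$t{\left(119,V{\left(-6,5 - -3 \right)} \right)} + c = \left(10431 + 57 \cdot 119 + 183 \left(-6 - \left(5 - -3\right)\right) + 119 \left(-6 - \left(5 - -3\right)\right)\right) - 29628 = \left(10431 + 6783 + 183 \left(-6 - \left(5 + 3\right)\right) + 119 \left(-6 - \left(5 + 3\right)\right)\right) - 29628 = \left(10431 + 6783 + 183 \left(-6 - 8\right) + 119 \left(-6 - 8\right)\right) - 29628 = \left(10431 + 6783 + 183 \left(-14\right) + 119 \left(-14\right)\right) - 29628 = \left(10431 + 6783 - 2562 - 1666\right) - 29628 = 12986 - 29628 = -16642$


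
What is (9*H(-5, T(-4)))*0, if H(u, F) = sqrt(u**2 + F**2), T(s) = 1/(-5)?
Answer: 0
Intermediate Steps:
T(s) = -1/5
H(u, F) = sqrt(F**2 + u**2)
(9*H(-5, T(-4)))*0 = (9*sqrt((-1/5)**2 + (-5)**2))*0 = (9*sqrt(1/25 + 25))*0 = (9*sqrt(626/25))*0 = (9*(sqrt(626)/5))*0 = (9*sqrt(626)/5)*0 = 0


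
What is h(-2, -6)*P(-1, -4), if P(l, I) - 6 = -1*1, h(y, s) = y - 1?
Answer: -15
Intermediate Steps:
h(y, s) = -1 + y
P(l, I) = 5 (P(l, I) = 6 - 1*1 = 6 - 1 = 5)
h(-2, -6)*P(-1, -4) = (-1 - 2)*5 = -3*5 = -15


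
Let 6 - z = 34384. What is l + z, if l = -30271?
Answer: -64649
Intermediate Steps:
z = -34378 (z = 6 - 1*34384 = 6 - 34384 = -34378)
l + z = -30271 - 34378 = -64649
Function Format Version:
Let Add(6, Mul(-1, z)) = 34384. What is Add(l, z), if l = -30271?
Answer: -64649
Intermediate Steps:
z = -34378 (z = Add(6, Mul(-1, 34384)) = Add(6, -34384) = -34378)
Add(l, z) = Add(-30271, -34378) = -64649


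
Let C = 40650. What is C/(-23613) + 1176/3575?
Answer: -39184954/28138825 ≈ -1.3926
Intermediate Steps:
C/(-23613) + 1176/3575 = 40650/(-23613) + 1176/3575 = 40650*(-1/23613) + 1176*(1/3575) = -13550/7871 + 1176/3575 = -39184954/28138825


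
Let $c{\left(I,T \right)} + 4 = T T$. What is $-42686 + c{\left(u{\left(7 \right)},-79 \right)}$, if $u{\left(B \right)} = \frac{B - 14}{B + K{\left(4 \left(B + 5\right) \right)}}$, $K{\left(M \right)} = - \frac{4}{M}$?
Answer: $-36449$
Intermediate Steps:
$u{\left(B \right)} = \frac{-14 + B}{B - \frac{4}{20 + 4 B}}$ ($u{\left(B \right)} = \frac{B - 14}{B - \frac{4}{4 \left(B + 5\right)}} = \frac{-14 + B}{B - \frac{4}{4 \left(5 + B\right)}} = \frac{-14 + B}{B - \frac{4}{20 + 4 B}}$)
$c{\left(I,T \right)} = -4 + T^{2}$ ($c{\left(I,T \right)} = -4 + T T = -4 + T^{2}$)
$-42686 + c{\left(u{\left(7 \right)},-79 \right)} = -42686 - \left(4 - \left(-79\right)^{2}\right) = -42686 + \left(-4 + 6241\right) = -42686 + 6237 = -36449$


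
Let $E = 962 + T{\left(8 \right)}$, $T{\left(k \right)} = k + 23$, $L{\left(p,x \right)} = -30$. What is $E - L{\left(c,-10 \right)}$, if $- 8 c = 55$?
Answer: $1023$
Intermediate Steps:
$c = - \frac{55}{8}$ ($c = \left(- \frac{1}{8}\right) 55 = - \frac{55}{8} \approx -6.875$)
$T{\left(k \right)} = 23 + k$
$E = 993$ ($E = 962 + \left(23 + 8\right) = 962 + 31 = 993$)
$E - L{\left(c,-10 \right)} = 993 - -30 = 993 + 30 = 1023$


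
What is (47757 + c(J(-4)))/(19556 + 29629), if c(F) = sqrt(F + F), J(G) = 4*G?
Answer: 15919/16395 + 4*I*sqrt(2)/49185 ≈ 0.97097 + 0.00011501*I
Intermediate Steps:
c(F) = sqrt(2)*sqrt(F) (c(F) = sqrt(2*F) = sqrt(2)*sqrt(F))
(47757 + c(J(-4)))/(19556 + 29629) = (47757 + sqrt(2)*sqrt(4*(-4)))/(19556 + 29629) = (47757 + sqrt(2)*sqrt(-16))/49185 = (47757 + sqrt(2)*(4*I))*(1/49185) = (47757 + 4*I*sqrt(2))*(1/49185) = 15919/16395 + 4*I*sqrt(2)/49185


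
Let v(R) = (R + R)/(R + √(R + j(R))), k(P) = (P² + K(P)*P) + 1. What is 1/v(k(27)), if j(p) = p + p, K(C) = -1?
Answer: ½ + √2109/1406 ≈ 0.53266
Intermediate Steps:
j(p) = 2*p
k(P) = 1 + P² - P (k(P) = (P² - P) + 1 = 1 + P² - P)
v(R) = 2*R/(R + √3*√R) (v(R) = (R + R)/(R + √(R + 2*R)) = (2*R)/(R + √(3*R)) = (2*R)/(R + √3*√R) = 2*R/(R + √3*√R))
1/v(k(27)) = 1/(2*(1 + 27² - 1*27)/((1 + 27² - 1*27) + √3*√(1 + 27² - 1*27))) = 1/(2*(1 + 729 - 27)/((1 + 729 - 27) + √3*√(1 + 729 - 27))) = 1/(2*703/(703 + √3*√703)) = 1/(2*703/(703 + √2109)) = 1/(1406/(703 + √2109)) = ½ + √2109/1406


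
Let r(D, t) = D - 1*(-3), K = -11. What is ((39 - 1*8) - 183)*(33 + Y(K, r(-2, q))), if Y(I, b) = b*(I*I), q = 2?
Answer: -23408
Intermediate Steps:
r(D, t) = 3 + D (r(D, t) = D + 3 = 3 + D)
Y(I, b) = b*I²
((39 - 1*8) - 183)*(33 + Y(K, r(-2, q))) = ((39 - 1*8) - 183)*(33 + (3 - 2)*(-11)²) = ((39 - 8) - 183)*(33 + 1*121) = (31 - 183)*(33 + 121) = -152*154 = -23408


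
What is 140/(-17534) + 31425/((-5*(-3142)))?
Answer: 54880655/27545914 ≈ 1.9923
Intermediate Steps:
140/(-17534) + 31425/((-5*(-3142))) = 140*(-1/17534) + 31425/15710 = -70/8767 + 31425*(1/15710) = -70/8767 + 6285/3142 = 54880655/27545914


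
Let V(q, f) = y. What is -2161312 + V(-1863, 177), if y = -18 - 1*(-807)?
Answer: -2160523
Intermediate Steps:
y = 789 (y = -18 + 807 = 789)
V(q, f) = 789
-2161312 + V(-1863, 177) = -2161312 + 789 = -2160523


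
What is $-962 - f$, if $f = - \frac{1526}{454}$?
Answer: $- \frac{217611}{227} \approx -958.64$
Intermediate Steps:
$f = - \frac{763}{227}$ ($f = \left(-1526\right) \frac{1}{454} = - \frac{763}{227} \approx -3.3612$)
$-962 - f = -962 - - \frac{763}{227} = -962 + \frac{763}{227} = - \frac{217611}{227}$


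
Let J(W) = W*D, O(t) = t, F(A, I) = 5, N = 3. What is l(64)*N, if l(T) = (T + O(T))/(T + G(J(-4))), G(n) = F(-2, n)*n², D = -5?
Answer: 8/43 ≈ 0.18605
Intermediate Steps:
J(W) = -5*W (J(W) = W*(-5) = -5*W)
G(n) = 5*n²
l(T) = 2*T/(2000 + T) (l(T) = (T + T)/(T + 5*(-5*(-4))²) = (2*T)/(T + 5*20²) = (2*T)/(T + 5*400) = (2*T)/(T + 2000) = (2*T)/(2000 + T) = 2*T/(2000 + T))
l(64)*N = (2*64/(2000 + 64))*3 = (2*64/2064)*3 = (2*64*(1/2064))*3 = (8/129)*3 = 8/43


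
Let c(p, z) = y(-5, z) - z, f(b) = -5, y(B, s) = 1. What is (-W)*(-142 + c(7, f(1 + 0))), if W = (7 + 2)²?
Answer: 11016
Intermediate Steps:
W = 81 (W = 9² = 81)
c(p, z) = 1 - z
(-W)*(-142 + c(7, f(1 + 0))) = (-1*81)*(-142 + (1 - 1*(-5))) = -81*(-142 + (1 + 5)) = -81*(-142 + 6) = -81*(-136) = 11016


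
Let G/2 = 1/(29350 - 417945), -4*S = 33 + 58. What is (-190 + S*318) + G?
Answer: -5770247159/777190 ≈ -7424.5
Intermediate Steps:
S = -91/4 (S = -(33 + 58)/4 = -¼*91 = -91/4 ≈ -22.750)
G = -2/388595 (G = 2/(29350 - 417945) = 2/(-388595) = 2*(-1/388595) = -2/388595 ≈ -5.1467e-6)
(-190 + S*318) + G = (-190 - 91/4*318) - 2/388595 = (-190 - 14469/2) - 2/388595 = -14849/2 - 2/388595 = -5770247159/777190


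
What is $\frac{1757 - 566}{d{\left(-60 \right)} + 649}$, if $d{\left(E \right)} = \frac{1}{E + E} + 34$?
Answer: $\frac{142920}{81959} \approx 1.7438$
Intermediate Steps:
$d{\left(E \right)} = 34 + \frac{1}{2 E}$ ($d{\left(E \right)} = \frac{1}{2 E} + 34 = 34 + \frac{1}{2 E}$)
$\frac{1757 - 566}{d{\left(-60 \right)} + 649} = \frac{1757 - 566}{\left(34 + \frac{1}{2 \left(-60\right)}\right) + 649} = \frac{1191}{\left(34 + \frac{1}{2} \left(- \frac{1}{60}\right)\right) + 649} = \frac{1191}{\left(34 - \frac{1}{120}\right) + 649} = \frac{1191}{\frac{4079}{120} + 649} = \frac{1191}{\frac{81959}{120}} = 1191 \cdot \frac{120}{81959} = \frac{142920}{81959}$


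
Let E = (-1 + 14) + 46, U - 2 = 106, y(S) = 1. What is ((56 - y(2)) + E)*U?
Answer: 12312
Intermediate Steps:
U = 108 (U = 2 + 106 = 108)
E = 59 (E = 13 + 46 = 59)
((56 - y(2)) + E)*U = ((56 - 1*1) + 59)*108 = ((56 - 1) + 59)*108 = (55 + 59)*108 = 114*108 = 12312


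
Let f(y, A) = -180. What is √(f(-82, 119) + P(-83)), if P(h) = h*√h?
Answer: √(-180 - 83*I*√83) ≈ 17.281 - 21.878*I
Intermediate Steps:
P(h) = h^(3/2)
√(f(-82, 119) + P(-83)) = √(-180 + (-83)^(3/2)) = √(-180 - 83*I*√83)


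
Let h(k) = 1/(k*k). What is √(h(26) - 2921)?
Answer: I*√1974595/26 ≈ 54.046*I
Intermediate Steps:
h(k) = k⁻²
√(h(26) - 2921) = √(26⁻² - 2921) = √(1/676 - 2921) = √(-1974595/676) = I*√1974595/26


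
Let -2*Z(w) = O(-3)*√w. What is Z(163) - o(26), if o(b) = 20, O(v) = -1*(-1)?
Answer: -20 - √163/2 ≈ -26.384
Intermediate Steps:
O(v) = 1
Z(w) = -√w/2
Z(163) - o(26) = -√163/2 - 1*20 = -√163/2 - 20 = -20 - √163/2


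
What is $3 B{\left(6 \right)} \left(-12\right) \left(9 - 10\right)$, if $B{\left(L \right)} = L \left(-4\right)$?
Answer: $-864$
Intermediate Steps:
$B{\left(L \right)} = - 4 L$
$3 B{\left(6 \right)} \left(-12\right) \left(9 - 10\right) = 3 \left(\left(-4\right) 6\right) \left(-12\right) \left(9 - 10\right) = 3 \left(-24\right) \left(-12\right) \left(-1\right) = \left(-72\right) \left(-12\right) \left(-1\right) = 864 \left(-1\right) = -864$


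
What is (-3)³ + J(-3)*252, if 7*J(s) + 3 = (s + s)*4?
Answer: -999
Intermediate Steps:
J(s) = -3/7 + 8*s/7 (J(s) = -3/7 + ((s + s)*4)/7 = -3/7 + ((2*s)*4)/7 = -3/7 + (8*s)/7 = -3/7 + 8*s/7)
(-3)³ + J(-3)*252 = (-3)³ + (-3/7 + (8/7)*(-3))*252 = -27 + (-3/7 - 24/7)*252 = -27 - 27/7*252 = -27 - 972 = -999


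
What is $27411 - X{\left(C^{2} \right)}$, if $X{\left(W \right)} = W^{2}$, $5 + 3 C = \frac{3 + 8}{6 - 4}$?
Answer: $\frac{35524655}{1296} \approx 27411.0$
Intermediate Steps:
$C = \frac{1}{6}$ ($C = - \frac{5}{3} + \frac{\left(3 + 8\right) \frac{1}{6 - 4}}{3} = - \frac{5}{3} + \frac{11 \cdot \frac{1}{2}}{3} = - \frac{5}{3} + \frac{1}{3} \cdot \frac{11}{2} = - \frac{5}{3} + \frac{11}{6} = \frac{1}{6} \approx 0.16667$)
$27411 - X{\left(C^{2} \right)} = 27411 - \left(\left(\frac{1}{6}\right)^{2}\right)^{2} = 27411 - \left(\frac{1}{36}\right)^{2} = 27411 - \frac{1}{1296} = \frac{35524655}{1296}$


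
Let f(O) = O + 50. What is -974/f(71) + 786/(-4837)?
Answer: -4806344/585277 ≈ -8.2121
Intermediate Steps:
f(O) = 50 + O
-974/f(71) + 786/(-4837) = -974/(50 + 71) + 786/(-4837) = -974/121 + 786*(-1/4837) = -974*1/121 - 786/4837 = -974/121 - 786/4837 = -4806344/585277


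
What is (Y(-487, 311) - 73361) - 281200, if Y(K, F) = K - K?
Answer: -354561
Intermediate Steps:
Y(K, F) = 0
(Y(-487, 311) - 73361) - 281200 = (0 - 73361) - 281200 = -73361 - 281200 = -354561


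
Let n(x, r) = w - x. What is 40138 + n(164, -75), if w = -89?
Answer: 39885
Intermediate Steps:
n(x, r) = -89 - x
40138 + n(164, -75) = 40138 + (-89 - 1*164) = 40138 + (-89 - 164) = 40138 - 253 = 39885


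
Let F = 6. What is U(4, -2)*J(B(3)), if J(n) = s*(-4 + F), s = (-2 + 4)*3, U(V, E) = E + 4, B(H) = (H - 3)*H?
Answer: 24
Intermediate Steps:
B(H) = H*(-3 + H) (B(H) = (-3 + H)*H = H*(-3 + H))
U(V, E) = 4 + E
s = 6 (s = 2*3 = 6)
J(n) = 12 (J(n) = 6*(-4 + 6) = 6*2 = 12)
U(4, -2)*J(B(3)) = (4 - 2)*12 = 2*12 = 24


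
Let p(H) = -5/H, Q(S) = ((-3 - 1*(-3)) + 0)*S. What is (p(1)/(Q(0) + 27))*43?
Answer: -215/27 ≈ -7.9630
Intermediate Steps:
Q(S) = 0 (Q(S) = ((-3 + 3) + 0)*S = (0 + 0)*S = 0*S = 0)
(p(1)/(Q(0) + 27))*43 = ((-5/1)/(0 + 27))*43 = (-5*1/27)*43 = -5*1/27*43 = -5/27*43 = -215/27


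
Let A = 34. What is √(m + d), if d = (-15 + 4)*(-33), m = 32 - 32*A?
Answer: 3*I*√77 ≈ 26.325*I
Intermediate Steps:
m = -1056 (m = 32 - 32*34 = 32 - 1088 = -1056)
d = 363 (d = -11*(-33) = 363)
√(m + d) = √(-1056 + 363) = √(-693) = 3*I*√77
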